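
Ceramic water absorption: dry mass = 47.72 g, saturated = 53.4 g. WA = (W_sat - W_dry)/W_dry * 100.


WA = (53.4 - 47.72) / 47.72 * 100 = 11.9%

11.9


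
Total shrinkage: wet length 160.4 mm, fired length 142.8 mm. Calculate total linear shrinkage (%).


TS = (160.4 - 142.8) / 160.4 * 100 = 10.97%

10.97


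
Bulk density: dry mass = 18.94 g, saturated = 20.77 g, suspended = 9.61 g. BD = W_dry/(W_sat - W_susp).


BD = 18.94 / (20.77 - 9.61) = 18.94 / 11.16 = 1.697 g/cm^3

1.697


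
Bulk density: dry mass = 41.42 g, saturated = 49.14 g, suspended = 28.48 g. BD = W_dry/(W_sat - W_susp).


BD = 41.42 / (49.14 - 28.48) = 41.42 / 20.66 = 2.005 g/cm^3

2.005


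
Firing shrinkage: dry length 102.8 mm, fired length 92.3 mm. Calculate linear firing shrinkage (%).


FS = (102.8 - 92.3) / 102.8 * 100 = 10.21%

10.21


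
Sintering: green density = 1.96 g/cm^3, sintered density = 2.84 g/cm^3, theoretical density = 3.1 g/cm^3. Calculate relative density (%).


Relative = 2.84 / 3.1 * 100 = 91.6%

91.6


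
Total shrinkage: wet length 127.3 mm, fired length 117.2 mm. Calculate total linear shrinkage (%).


TS = (127.3 - 117.2) / 127.3 * 100 = 7.93%

7.93


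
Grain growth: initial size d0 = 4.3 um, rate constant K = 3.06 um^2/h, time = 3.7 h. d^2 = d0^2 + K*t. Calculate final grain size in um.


d^2 = 4.3^2 + 3.06*3.7 = 29.812
d = sqrt(29.812) = 5.46 um

5.46


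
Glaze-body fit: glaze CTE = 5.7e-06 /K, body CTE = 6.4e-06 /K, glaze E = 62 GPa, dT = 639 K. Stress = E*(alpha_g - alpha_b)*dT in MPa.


Stress = 62*1000*(5.7e-06 - 6.4e-06)*639 = -27.7 MPa

-27.7


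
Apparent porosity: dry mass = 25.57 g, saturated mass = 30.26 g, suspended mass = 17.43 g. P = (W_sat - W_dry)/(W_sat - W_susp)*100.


P = (30.26 - 25.57) / (30.26 - 17.43) * 100 = 4.69 / 12.83 * 100 = 36.6%

36.6


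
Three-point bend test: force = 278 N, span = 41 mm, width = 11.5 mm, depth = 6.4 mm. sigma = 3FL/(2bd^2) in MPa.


sigma = 3*278*41/(2*11.5*6.4^2) = 36.3 MPa

36.3


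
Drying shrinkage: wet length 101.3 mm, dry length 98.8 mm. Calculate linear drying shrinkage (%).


DS = (101.3 - 98.8) / 101.3 * 100 = 2.47%

2.47


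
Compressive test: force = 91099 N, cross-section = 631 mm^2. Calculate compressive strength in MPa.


CS = 91099 / 631 = 144.4 MPa

144.4


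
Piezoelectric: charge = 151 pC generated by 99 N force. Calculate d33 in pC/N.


d33 = 151 / 99 = 1.5 pC/N

1.5


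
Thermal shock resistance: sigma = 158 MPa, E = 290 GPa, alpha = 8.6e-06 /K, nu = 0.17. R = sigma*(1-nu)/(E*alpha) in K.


R = 158*(1-0.17)/(290*1000*8.6e-06) = 53 K

53


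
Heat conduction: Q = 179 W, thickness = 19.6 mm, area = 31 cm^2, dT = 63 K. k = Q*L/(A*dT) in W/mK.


k = 179*19.6/1000/(31/10000*63) = 17.96 W/mK

17.96


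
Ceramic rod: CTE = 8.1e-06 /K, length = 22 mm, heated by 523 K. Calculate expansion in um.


dL = 8.1e-06 * 22 * 523 * 1000 = 93.199 um

93.199


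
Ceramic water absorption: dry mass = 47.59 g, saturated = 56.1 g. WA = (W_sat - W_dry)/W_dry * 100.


WA = (56.1 - 47.59) / 47.59 * 100 = 17.88%

17.88


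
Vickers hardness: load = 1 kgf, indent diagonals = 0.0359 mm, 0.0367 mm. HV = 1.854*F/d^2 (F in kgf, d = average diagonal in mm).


d_avg = (0.0359+0.0367)/2 = 0.0363 mm
HV = 1.854*1/0.0363^2 = 1407

1407


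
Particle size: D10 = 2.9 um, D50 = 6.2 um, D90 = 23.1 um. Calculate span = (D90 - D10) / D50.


Span = (23.1 - 2.9) / 6.2 = 20.2 / 6.2 = 3.258

3.258


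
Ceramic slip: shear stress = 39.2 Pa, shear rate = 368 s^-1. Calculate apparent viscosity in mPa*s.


eta = tau/gamma * 1000 = 39.2/368 * 1000 = 106.5 mPa*s

106.5


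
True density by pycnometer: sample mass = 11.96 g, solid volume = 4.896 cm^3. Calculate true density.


TD = 11.96 / 4.896 = 2.443 g/cm^3

2.443


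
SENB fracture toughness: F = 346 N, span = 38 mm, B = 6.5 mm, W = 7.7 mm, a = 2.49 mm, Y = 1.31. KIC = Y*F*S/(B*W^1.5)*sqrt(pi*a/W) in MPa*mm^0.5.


KIC = 1.31*346*38/(6.5*7.7^1.5)*sqrt(pi*2.49/7.7) = 125.0

125.0


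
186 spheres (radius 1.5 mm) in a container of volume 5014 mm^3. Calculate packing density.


V_sphere = 4/3*pi*1.5^3 = 14.1372 mm^3
Total V = 186*14.1372 = 2629.5192 mm^3
PD = 2629.5192 / 5014 = 0.524

0.524


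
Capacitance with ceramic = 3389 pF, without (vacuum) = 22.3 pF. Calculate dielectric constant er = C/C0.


er = 3389 / 22.3 = 151.97

151.97


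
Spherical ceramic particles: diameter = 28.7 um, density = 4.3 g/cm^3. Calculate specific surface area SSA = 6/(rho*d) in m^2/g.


SSA = 6 / (4.3 * 28.7) = 0.049 m^2/g

0.049


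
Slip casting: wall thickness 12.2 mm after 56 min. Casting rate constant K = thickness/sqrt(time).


K = 12.2 / sqrt(56) = 12.2 / 7.4833 = 1.63 mm/min^0.5

1.63


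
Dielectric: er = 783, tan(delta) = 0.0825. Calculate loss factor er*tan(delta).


Loss = 783 * 0.0825 = 64.598

64.598


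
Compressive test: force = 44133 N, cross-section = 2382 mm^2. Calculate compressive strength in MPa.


CS = 44133 / 2382 = 18.5 MPa

18.5


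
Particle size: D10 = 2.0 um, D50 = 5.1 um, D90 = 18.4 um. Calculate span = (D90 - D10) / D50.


Span = (18.4 - 2.0) / 5.1 = 16.4 / 5.1 = 3.216

3.216


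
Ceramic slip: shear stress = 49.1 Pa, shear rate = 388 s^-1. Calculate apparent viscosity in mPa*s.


eta = tau/gamma * 1000 = 49.1/388 * 1000 = 126.5 mPa*s

126.5


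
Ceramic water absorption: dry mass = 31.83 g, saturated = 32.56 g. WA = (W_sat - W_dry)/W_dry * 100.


WA = (32.56 - 31.83) / 31.83 * 100 = 2.29%

2.29


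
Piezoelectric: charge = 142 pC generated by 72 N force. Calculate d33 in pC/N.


d33 = 142 / 72 = 2.0 pC/N

2.0


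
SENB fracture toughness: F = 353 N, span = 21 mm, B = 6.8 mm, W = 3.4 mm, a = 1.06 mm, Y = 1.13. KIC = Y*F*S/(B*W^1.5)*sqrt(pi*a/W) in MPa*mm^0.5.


KIC = 1.13*353*21/(6.8*3.4^1.5)*sqrt(pi*1.06/3.4) = 194.46

194.46


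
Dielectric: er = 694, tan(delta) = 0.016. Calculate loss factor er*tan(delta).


Loss = 694 * 0.016 = 11.104

11.104


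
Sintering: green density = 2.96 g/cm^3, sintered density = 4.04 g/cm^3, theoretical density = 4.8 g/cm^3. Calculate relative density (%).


Relative = 4.04 / 4.8 * 100 = 84.2%

84.2


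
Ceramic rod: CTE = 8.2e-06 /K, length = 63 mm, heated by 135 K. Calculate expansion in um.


dL = 8.2e-06 * 63 * 135 * 1000 = 69.741 um

69.741


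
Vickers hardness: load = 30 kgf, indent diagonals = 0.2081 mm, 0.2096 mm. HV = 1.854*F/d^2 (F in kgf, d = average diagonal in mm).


d_avg = (0.2081+0.2096)/2 = 0.20885 mm
HV = 1.854*30/0.20885^2 = 1275

1275


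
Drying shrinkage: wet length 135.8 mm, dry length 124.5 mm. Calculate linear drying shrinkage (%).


DS = (135.8 - 124.5) / 135.8 * 100 = 8.32%

8.32


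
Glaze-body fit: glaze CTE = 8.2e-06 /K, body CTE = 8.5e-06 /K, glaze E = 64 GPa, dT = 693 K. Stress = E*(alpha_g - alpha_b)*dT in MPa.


Stress = 64*1000*(8.2e-06 - 8.5e-06)*693 = -13.3 MPa

-13.3


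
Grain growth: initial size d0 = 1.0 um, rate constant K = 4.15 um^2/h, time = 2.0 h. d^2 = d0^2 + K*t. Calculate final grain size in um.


d^2 = 1.0^2 + 4.15*2.0 = 9.3
d = sqrt(9.3) = 3.05 um

3.05


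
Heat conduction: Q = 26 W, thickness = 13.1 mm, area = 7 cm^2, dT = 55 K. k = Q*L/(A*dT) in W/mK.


k = 26*13.1/1000/(7/10000*55) = 8.85 W/mK

8.85


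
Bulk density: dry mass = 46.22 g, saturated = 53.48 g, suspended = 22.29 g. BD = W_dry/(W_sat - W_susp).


BD = 46.22 / (53.48 - 22.29) = 46.22 / 31.19 = 1.482 g/cm^3

1.482


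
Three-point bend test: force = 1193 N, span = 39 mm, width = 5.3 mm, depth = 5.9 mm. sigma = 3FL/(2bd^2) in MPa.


sigma = 3*1193*39/(2*5.3*5.9^2) = 378.3 MPa

378.3


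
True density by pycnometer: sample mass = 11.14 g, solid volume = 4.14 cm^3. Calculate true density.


TD = 11.14 / 4.14 = 2.691 g/cm^3

2.691


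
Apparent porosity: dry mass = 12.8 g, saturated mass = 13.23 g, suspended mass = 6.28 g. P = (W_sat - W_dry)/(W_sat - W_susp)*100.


P = (13.23 - 12.8) / (13.23 - 6.28) * 100 = 0.43 / 6.95 * 100 = 6.2%

6.2


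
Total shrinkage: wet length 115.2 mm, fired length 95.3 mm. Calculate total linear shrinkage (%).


TS = (115.2 - 95.3) / 115.2 * 100 = 17.27%

17.27


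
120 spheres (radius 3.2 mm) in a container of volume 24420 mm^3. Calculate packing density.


V_sphere = 4/3*pi*3.2^3 = 137.2583 mm^3
Total V = 120*137.2583 = 16470.996 mm^3
PD = 16470.996 / 24420 = 0.674

0.674


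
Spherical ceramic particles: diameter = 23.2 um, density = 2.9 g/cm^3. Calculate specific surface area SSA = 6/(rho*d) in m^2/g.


SSA = 6 / (2.9 * 23.2) = 0.089 m^2/g

0.089


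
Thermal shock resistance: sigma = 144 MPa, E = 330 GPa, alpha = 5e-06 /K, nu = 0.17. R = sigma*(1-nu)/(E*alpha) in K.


R = 144*(1-0.17)/(330*1000*5e-06) = 72 K

72


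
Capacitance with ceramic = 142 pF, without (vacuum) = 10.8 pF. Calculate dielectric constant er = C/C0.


er = 142 / 10.8 = 13.15

13.15


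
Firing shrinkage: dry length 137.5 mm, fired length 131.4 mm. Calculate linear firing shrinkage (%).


FS = (137.5 - 131.4) / 137.5 * 100 = 4.44%

4.44


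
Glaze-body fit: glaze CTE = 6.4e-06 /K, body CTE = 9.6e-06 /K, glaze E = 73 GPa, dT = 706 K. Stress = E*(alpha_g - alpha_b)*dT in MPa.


Stress = 73*1000*(6.4e-06 - 9.6e-06)*706 = -164.9 MPa

-164.9


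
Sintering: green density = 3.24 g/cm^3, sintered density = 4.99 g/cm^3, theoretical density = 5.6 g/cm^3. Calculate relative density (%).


Relative = 4.99 / 5.6 * 100 = 89.1%

89.1


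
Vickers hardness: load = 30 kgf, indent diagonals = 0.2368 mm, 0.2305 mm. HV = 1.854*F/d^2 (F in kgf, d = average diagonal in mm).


d_avg = (0.2368+0.2305)/2 = 0.23365 mm
HV = 1.854*30/0.23365^2 = 1019

1019


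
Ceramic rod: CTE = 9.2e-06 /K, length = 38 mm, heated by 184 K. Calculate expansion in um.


dL = 9.2e-06 * 38 * 184 * 1000 = 64.326 um

64.326


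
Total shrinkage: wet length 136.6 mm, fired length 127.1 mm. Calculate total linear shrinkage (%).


TS = (136.6 - 127.1) / 136.6 * 100 = 6.95%

6.95


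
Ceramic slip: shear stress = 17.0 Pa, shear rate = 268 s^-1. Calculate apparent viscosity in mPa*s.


eta = tau/gamma * 1000 = 17.0/268 * 1000 = 63.4 mPa*s

63.4


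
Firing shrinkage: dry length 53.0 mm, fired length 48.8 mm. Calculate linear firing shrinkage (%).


FS = (53.0 - 48.8) / 53.0 * 100 = 7.92%

7.92


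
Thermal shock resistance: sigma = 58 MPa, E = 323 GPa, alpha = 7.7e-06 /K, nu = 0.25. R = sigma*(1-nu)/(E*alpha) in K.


R = 58*(1-0.25)/(323*1000*7.7e-06) = 17 K

17


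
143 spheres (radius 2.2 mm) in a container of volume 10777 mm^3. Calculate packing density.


V_sphere = 4/3*pi*2.2^3 = 44.6022 mm^3
Total V = 143*44.6022 = 6378.1146 mm^3
PD = 6378.1146 / 10777 = 0.592

0.592


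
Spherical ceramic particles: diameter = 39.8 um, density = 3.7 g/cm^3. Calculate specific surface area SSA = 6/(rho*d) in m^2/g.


SSA = 6 / (3.7 * 39.8) = 0.041 m^2/g

0.041


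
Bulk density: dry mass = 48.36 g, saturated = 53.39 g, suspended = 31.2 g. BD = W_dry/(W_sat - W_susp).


BD = 48.36 / (53.39 - 31.2) = 48.36 / 22.19 = 2.179 g/cm^3

2.179


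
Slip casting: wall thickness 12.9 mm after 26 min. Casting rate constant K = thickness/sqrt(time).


K = 12.9 / sqrt(26) = 12.9 / 5.099 = 2.53 mm/min^0.5

2.53


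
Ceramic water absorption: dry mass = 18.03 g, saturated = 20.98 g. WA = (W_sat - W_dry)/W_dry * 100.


WA = (20.98 - 18.03) / 18.03 * 100 = 16.36%

16.36


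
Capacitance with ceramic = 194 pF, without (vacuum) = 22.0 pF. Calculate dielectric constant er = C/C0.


er = 194 / 22.0 = 8.82

8.82


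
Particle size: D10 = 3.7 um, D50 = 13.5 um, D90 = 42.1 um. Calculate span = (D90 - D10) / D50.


Span = (42.1 - 3.7) / 13.5 = 38.4 / 13.5 = 2.844

2.844


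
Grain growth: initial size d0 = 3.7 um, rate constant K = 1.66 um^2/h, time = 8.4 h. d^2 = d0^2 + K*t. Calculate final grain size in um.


d^2 = 3.7^2 + 1.66*8.4 = 27.634
d = sqrt(27.634) = 5.26 um

5.26


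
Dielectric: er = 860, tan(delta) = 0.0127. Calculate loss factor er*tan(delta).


Loss = 860 * 0.0127 = 10.922

10.922


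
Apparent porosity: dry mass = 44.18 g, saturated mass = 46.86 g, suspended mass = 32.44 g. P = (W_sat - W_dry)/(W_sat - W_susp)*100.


P = (46.86 - 44.18) / (46.86 - 32.44) * 100 = 2.68 / 14.42 * 100 = 18.6%

18.6


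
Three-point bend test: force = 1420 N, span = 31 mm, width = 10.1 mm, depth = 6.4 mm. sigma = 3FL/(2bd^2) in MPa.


sigma = 3*1420*31/(2*10.1*6.4^2) = 159.6 MPa

159.6


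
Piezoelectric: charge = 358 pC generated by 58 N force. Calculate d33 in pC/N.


d33 = 358 / 58 = 6.2 pC/N

6.2


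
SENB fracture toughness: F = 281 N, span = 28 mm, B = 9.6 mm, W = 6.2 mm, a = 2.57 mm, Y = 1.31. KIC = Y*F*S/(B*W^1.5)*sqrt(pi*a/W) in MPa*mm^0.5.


KIC = 1.31*281*28/(9.6*6.2^1.5)*sqrt(pi*2.57/6.2) = 79.36

79.36


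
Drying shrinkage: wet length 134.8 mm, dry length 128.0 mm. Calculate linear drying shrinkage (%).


DS = (134.8 - 128.0) / 134.8 * 100 = 5.04%

5.04


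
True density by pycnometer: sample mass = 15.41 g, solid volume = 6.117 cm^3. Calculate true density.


TD = 15.41 / 6.117 = 2.519 g/cm^3

2.519


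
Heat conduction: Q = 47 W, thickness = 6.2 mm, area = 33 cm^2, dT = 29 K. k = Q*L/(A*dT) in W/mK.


k = 47*6.2/1000/(33/10000*29) = 3.04 W/mK

3.04


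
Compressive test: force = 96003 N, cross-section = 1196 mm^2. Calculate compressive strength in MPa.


CS = 96003 / 1196 = 80.3 MPa

80.3


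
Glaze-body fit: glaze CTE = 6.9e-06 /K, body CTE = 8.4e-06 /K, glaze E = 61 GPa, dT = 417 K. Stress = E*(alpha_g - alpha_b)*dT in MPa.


Stress = 61*1000*(6.9e-06 - 8.4e-06)*417 = -38.2 MPa

-38.2


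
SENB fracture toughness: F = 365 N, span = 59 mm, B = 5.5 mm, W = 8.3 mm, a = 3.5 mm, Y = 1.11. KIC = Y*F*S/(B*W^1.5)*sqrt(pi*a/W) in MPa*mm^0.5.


KIC = 1.11*365*59/(5.5*8.3^1.5)*sqrt(pi*3.5/8.3) = 209.2

209.2


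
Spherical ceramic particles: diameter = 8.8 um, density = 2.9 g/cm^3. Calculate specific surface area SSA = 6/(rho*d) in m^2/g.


SSA = 6 / (2.9 * 8.8) = 0.235 m^2/g

0.235


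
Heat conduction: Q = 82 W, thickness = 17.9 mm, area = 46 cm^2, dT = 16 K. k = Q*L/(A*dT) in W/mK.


k = 82*17.9/1000/(46/10000*16) = 19.94 W/mK

19.94


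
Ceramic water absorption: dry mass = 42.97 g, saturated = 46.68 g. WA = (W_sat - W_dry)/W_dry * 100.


WA = (46.68 - 42.97) / 42.97 * 100 = 8.63%

8.63


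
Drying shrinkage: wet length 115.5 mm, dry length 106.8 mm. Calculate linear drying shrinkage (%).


DS = (115.5 - 106.8) / 115.5 * 100 = 7.53%

7.53


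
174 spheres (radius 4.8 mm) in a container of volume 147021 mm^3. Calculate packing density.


V_sphere = 4/3*pi*4.8^3 = 463.2467 mm^3
Total V = 174*463.2467 = 80604.9258 mm^3
PD = 80604.9258 / 147021 = 0.548

0.548


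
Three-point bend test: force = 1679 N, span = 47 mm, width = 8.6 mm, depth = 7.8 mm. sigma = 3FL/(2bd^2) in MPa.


sigma = 3*1679*47/(2*8.6*7.8^2) = 226.2 MPa

226.2


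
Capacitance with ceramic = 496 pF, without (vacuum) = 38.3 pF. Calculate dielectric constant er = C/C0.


er = 496 / 38.3 = 12.95

12.95


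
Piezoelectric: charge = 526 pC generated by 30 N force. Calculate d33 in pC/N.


d33 = 526 / 30 = 17.5 pC/N

17.5


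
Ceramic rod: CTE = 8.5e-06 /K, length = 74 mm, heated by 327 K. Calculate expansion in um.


dL = 8.5e-06 * 74 * 327 * 1000 = 205.683 um

205.683


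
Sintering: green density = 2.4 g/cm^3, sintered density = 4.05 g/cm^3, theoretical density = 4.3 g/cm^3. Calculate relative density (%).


Relative = 4.05 / 4.3 * 100 = 94.2%

94.2


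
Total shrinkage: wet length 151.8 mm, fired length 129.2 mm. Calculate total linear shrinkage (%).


TS = (151.8 - 129.2) / 151.8 * 100 = 14.89%

14.89


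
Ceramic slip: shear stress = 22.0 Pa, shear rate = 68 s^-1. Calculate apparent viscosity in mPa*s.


eta = tau/gamma * 1000 = 22.0/68 * 1000 = 323.5 mPa*s

323.5


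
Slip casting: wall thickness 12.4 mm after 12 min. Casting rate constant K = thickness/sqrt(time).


K = 12.4 / sqrt(12) = 12.4 / 3.4641 = 3.58 mm/min^0.5

3.58


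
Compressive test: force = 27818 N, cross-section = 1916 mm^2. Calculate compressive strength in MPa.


CS = 27818 / 1916 = 14.5 MPa

14.5


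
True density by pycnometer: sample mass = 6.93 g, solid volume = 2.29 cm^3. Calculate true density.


TD = 6.93 / 2.29 = 3.026 g/cm^3

3.026


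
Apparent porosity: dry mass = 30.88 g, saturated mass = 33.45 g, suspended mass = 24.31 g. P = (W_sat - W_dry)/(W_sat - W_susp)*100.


P = (33.45 - 30.88) / (33.45 - 24.31) * 100 = 2.57 / 9.14 * 100 = 28.1%

28.1


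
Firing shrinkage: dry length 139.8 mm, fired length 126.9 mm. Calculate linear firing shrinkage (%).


FS = (139.8 - 126.9) / 139.8 * 100 = 9.23%

9.23


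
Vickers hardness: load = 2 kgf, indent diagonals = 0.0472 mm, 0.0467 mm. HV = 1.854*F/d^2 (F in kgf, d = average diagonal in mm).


d_avg = (0.0472+0.0467)/2 = 0.04695 mm
HV = 1.854*2/0.04695^2 = 1682

1682


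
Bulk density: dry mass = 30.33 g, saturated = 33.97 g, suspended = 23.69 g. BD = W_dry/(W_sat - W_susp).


BD = 30.33 / (33.97 - 23.69) = 30.33 / 10.28 = 2.95 g/cm^3

2.95


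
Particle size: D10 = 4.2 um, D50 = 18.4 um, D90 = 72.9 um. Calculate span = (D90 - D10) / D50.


Span = (72.9 - 4.2) / 18.4 = 68.7 / 18.4 = 3.734

3.734


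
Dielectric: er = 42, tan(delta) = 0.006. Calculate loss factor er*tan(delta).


Loss = 42 * 0.006 = 0.252

0.252


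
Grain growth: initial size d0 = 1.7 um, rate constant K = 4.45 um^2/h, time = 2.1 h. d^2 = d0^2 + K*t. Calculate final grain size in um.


d^2 = 1.7^2 + 4.45*2.1 = 12.235
d = sqrt(12.235) = 3.5 um

3.5


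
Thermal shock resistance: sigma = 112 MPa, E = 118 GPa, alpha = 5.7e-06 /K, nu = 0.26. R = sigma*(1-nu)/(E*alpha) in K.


R = 112*(1-0.26)/(118*1000*5.7e-06) = 123 K

123


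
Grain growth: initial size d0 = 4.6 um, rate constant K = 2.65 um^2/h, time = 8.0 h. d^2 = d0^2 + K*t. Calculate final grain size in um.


d^2 = 4.6^2 + 2.65*8.0 = 42.36
d = sqrt(42.36) = 6.51 um

6.51


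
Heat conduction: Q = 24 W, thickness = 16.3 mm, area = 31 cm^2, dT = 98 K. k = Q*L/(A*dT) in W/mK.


k = 24*16.3/1000/(31/10000*98) = 1.29 W/mK

1.29


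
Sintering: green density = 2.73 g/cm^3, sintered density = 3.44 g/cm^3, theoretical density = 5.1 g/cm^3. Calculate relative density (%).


Relative = 3.44 / 5.1 * 100 = 67.5%

67.5


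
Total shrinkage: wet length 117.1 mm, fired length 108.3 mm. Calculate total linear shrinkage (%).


TS = (117.1 - 108.3) / 117.1 * 100 = 7.51%

7.51


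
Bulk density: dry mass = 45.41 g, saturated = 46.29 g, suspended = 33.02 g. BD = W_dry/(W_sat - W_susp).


BD = 45.41 / (46.29 - 33.02) = 45.41 / 13.27 = 3.422 g/cm^3

3.422


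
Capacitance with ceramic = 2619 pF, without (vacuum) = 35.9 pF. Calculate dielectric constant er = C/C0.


er = 2619 / 35.9 = 72.95

72.95


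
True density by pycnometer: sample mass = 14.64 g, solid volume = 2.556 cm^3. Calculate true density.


TD = 14.64 / 2.556 = 5.728 g/cm^3

5.728


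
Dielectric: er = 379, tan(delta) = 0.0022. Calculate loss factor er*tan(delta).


Loss = 379 * 0.0022 = 0.834

0.834


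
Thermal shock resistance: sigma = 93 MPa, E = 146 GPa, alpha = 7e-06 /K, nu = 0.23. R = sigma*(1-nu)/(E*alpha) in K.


R = 93*(1-0.23)/(146*1000*7e-06) = 70 K

70


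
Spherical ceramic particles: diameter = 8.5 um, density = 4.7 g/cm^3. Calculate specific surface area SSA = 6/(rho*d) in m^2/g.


SSA = 6 / (4.7 * 8.5) = 0.15 m^2/g

0.15


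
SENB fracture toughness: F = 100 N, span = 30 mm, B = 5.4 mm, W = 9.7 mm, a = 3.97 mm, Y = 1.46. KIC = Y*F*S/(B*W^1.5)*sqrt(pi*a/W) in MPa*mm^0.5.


KIC = 1.46*100*30/(5.4*9.7^1.5)*sqrt(pi*3.97/9.7) = 30.44

30.44


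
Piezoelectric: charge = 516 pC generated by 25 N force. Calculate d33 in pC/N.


d33 = 516 / 25 = 20.6 pC/N

20.6


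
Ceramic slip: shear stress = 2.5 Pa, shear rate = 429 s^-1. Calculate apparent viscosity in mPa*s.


eta = tau/gamma * 1000 = 2.5/429 * 1000 = 5.8 mPa*s

5.8


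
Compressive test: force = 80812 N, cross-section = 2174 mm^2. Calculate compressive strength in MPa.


CS = 80812 / 2174 = 37.2 MPa

37.2


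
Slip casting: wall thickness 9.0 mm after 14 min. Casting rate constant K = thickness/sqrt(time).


K = 9.0 / sqrt(14) = 9.0 / 3.7417 = 2.405 mm/min^0.5

2.405


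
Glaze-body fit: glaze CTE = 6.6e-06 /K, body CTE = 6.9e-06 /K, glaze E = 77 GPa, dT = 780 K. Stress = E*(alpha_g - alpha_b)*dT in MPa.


Stress = 77*1000*(6.6e-06 - 6.9e-06)*780 = -18.0 MPa

-18.0


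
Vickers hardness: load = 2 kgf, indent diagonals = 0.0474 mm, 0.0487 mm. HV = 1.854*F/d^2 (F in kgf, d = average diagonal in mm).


d_avg = (0.0474+0.0487)/2 = 0.04805 mm
HV = 1.854*2/0.04805^2 = 1606

1606


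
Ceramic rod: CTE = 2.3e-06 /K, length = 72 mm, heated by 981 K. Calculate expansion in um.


dL = 2.3e-06 * 72 * 981 * 1000 = 162.454 um

162.454


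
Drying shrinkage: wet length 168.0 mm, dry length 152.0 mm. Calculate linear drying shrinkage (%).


DS = (168.0 - 152.0) / 168.0 * 100 = 9.52%

9.52


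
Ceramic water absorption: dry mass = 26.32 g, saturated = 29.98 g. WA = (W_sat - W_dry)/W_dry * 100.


WA = (29.98 - 26.32) / 26.32 * 100 = 13.91%

13.91


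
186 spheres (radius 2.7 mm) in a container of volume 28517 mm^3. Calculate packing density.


V_sphere = 4/3*pi*2.7^3 = 82.448 mm^3
Total V = 186*82.448 = 15335.328 mm^3
PD = 15335.328 / 28517 = 0.538

0.538


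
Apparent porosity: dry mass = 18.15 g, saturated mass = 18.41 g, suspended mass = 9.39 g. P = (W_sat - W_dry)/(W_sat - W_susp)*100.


P = (18.41 - 18.15) / (18.41 - 9.39) * 100 = 0.26 / 9.02 * 100 = 2.9%

2.9


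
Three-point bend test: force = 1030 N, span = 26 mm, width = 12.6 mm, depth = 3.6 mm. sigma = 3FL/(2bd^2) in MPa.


sigma = 3*1030*26/(2*12.6*3.6^2) = 246.0 MPa

246.0


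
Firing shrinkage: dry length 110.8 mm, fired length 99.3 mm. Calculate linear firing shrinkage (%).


FS = (110.8 - 99.3) / 110.8 * 100 = 10.38%

10.38


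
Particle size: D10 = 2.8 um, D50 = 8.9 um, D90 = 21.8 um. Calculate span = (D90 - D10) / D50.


Span = (21.8 - 2.8) / 8.9 = 19.0 / 8.9 = 2.135

2.135


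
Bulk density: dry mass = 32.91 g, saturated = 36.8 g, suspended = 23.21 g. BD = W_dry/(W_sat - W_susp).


BD = 32.91 / (36.8 - 23.21) = 32.91 / 13.59 = 2.422 g/cm^3

2.422


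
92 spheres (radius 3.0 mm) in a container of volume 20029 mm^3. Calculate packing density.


V_sphere = 4/3*pi*3.0^3 = 113.0973 mm^3
Total V = 92*113.0973 = 10404.9516 mm^3
PD = 10404.9516 / 20029 = 0.519

0.519


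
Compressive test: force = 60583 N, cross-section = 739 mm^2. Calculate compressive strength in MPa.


CS = 60583 / 739 = 82.0 MPa

82.0


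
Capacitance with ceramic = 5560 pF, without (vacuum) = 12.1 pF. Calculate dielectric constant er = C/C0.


er = 5560 / 12.1 = 459.5

459.5


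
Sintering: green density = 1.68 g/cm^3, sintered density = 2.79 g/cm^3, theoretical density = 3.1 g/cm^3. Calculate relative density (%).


Relative = 2.79 / 3.1 * 100 = 90.0%

90.0


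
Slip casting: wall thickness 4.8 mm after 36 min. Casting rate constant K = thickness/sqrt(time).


K = 4.8 / sqrt(36) = 4.8 / 6.0 = 0.8 mm/min^0.5

0.8


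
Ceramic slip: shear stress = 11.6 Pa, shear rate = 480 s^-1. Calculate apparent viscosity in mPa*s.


eta = tau/gamma * 1000 = 11.6/480 * 1000 = 24.2 mPa*s

24.2


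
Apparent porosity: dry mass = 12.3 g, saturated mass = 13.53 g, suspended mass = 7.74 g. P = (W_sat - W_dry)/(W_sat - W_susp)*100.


P = (13.53 - 12.3) / (13.53 - 7.74) * 100 = 1.23 / 5.79 * 100 = 21.2%

21.2


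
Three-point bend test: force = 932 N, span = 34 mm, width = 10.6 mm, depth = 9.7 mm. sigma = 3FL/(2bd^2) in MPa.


sigma = 3*932*34/(2*10.6*9.7^2) = 47.7 MPa

47.7


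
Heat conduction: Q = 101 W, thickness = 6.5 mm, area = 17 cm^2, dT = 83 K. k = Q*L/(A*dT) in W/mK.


k = 101*6.5/1000/(17/10000*83) = 4.65 W/mK

4.65


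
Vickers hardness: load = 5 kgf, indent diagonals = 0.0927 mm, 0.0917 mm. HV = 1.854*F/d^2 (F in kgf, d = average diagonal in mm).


d_avg = (0.0927+0.0917)/2 = 0.0922 mm
HV = 1.854*5/0.0922^2 = 1090

1090


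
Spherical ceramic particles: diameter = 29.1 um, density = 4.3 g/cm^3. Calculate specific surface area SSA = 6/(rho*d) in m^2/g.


SSA = 6 / (4.3 * 29.1) = 0.048 m^2/g

0.048


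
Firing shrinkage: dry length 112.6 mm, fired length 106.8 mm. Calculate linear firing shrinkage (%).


FS = (112.6 - 106.8) / 112.6 * 100 = 5.15%

5.15


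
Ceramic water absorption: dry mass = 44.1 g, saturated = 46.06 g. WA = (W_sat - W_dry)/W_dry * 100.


WA = (46.06 - 44.1) / 44.1 * 100 = 4.44%

4.44


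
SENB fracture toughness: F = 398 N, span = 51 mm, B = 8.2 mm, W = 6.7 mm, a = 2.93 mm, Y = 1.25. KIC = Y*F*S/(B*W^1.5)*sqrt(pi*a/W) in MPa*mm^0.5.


KIC = 1.25*398*51/(8.2*6.7^1.5)*sqrt(pi*2.93/6.7) = 209.13

209.13


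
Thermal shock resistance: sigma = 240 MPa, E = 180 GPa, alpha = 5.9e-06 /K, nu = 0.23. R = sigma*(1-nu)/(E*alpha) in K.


R = 240*(1-0.23)/(180*1000*5.9e-06) = 174 K

174


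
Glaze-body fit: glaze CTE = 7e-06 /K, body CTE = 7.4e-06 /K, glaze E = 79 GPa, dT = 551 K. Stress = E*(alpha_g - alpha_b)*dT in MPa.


Stress = 79*1000*(7e-06 - 7.4e-06)*551 = -17.4 MPa

-17.4


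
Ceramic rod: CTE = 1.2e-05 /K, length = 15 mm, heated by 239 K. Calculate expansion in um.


dL = 1.2e-05 * 15 * 239 * 1000 = 43.02 um

43.02


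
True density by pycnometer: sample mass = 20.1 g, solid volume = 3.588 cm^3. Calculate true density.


TD = 20.1 / 3.588 = 5.602 g/cm^3

5.602


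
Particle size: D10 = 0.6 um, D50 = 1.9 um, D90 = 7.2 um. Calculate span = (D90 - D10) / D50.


Span = (7.2 - 0.6) / 1.9 = 6.6 / 1.9 = 3.474

3.474


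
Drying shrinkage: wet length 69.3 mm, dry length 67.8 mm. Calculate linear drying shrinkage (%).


DS = (69.3 - 67.8) / 69.3 * 100 = 2.16%

2.16


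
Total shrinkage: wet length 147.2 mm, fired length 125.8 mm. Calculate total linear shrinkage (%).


TS = (147.2 - 125.8) / 147.2 * 100 = 14.54%

14.54


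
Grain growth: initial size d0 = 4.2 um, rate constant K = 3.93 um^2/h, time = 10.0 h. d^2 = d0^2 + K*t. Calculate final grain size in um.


d^2 = 4.2^2 + 3.93*10.0 = 56.94
d = sqrt(56.94) = 7.55 um

7.55


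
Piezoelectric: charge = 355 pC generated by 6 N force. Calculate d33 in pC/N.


d33 = 355 / 6 = 59.2 pC/N

59.2


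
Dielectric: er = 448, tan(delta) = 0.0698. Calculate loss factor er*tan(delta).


Loss = 448 * 0.0698 = 31.27

31.27


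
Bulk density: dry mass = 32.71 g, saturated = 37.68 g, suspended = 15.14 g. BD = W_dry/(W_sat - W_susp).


BD = 32.71 / (37.68 - 15.14) = 32.71 / 22.54 = 1.451 g/cm^3

1.451


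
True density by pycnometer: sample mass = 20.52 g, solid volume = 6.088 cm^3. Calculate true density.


TD = 20.52 / 6.088 = 3.371 g/cm^3

3.371


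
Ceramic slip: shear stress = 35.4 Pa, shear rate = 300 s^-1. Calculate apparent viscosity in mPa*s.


eta = tau/gamma * 1000 = 35.4/300 * 1000 = 118.0 mPa*s

118.0


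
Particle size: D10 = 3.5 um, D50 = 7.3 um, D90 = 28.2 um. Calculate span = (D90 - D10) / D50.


Span = (28.2 - 3.5) / 7.3 = 24.7 / 7.3 = 3.384

3.384


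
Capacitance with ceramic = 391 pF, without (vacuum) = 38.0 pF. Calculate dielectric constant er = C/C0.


er = 391 / 38.0 = 10.29

10.29


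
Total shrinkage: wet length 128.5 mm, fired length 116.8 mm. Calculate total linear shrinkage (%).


TS = (128.5 - 116.8) / 128.5 * 100 = 9.11%

9.11


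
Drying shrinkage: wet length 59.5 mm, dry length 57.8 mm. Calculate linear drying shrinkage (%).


DS = (59.5 - 57.8) / 59.5 * 100 = 2.86%

2.86


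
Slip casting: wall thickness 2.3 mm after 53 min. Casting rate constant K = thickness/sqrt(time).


K = 2.3 / sqrt(53) = 2.3 / 7.2801 = 0.316 mm/min^0.5

0.316


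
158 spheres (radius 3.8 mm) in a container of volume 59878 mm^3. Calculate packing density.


V_sphere = 4/3*pi*3.8^3 = 229.8473 mm^3
Total V = 158*229.8473 = 36315.8734 mm^3
PD = 36315.8734 / 59878 = 0.606

0.606


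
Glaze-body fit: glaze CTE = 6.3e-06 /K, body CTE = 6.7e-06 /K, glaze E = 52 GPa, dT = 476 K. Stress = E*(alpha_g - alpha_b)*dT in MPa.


Stress = 52*1000*(6.3e-06 - 6.7e-06)*476 = -9.9 MPa

-9.9


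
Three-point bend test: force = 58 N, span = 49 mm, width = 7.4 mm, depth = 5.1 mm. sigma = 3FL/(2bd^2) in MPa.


sigma = 3*58*49/(2*7.4*5.1^2) = 22.1 MPa

22.1


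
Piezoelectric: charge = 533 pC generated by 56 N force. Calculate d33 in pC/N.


d33 = 533 / 56 = 9.5 pC/N

9.5


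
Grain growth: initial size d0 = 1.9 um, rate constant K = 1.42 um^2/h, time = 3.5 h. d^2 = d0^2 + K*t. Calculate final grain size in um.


d^2 = 1.9^2 + 1.42*3.5 = 8.58
d = sqrt(8.58) = 2.93 um

2.93


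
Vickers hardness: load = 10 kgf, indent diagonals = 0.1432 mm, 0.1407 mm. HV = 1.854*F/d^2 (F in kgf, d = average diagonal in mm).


d_avg = (0.1432+0.1407)/2 = 0.14195 mm
HV = 1.854*10/0.14195^2 = 920

920


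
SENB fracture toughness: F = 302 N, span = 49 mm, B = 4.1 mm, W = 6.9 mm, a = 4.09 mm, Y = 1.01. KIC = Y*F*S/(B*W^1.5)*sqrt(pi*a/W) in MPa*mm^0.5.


KIC = 1.01*302*49/(4.1*6.9^1.5)*sqrt(pi*4.09/6.9) = 274.46

274.46


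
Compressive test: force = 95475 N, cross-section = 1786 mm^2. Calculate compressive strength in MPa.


CS = 95475 / 1786 = 53.5 MPa

53.5


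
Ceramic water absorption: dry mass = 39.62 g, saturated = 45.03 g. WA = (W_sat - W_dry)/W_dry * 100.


WA = (45.03 - 39.62) / 39.62 * 100 = 13.65%

13.65


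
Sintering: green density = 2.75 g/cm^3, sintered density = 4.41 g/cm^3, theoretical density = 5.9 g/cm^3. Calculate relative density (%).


Relative = 4.41 / 5.9 * 100 = 74.7%

74.7


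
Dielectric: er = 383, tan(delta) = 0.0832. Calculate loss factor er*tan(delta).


Loss = 383 * 0.0832 = 31.866

31.866


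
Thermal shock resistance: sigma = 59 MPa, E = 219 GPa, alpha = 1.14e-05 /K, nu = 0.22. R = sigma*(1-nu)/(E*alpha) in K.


R = 59*(1-0.22)/(219*1000*1.14e-05) = 18 K

18


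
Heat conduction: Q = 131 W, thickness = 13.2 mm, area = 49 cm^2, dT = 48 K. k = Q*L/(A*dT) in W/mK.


k = 131*13.2/1000/(49/10000*48) = 7.35 W/mK

7.35


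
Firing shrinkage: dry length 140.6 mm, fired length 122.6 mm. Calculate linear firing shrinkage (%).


FS = (140.6 - 122.6) / 140.6 * 100 = 12.8%

12.8


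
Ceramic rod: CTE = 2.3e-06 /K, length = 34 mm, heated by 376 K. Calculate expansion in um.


dL = 2.3e-06 * 34 * 376 * 1000 = 29.403 um

29.403


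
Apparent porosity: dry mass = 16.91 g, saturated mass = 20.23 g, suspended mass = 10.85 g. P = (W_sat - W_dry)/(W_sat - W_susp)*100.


P = (20.23 - 16.91) / (20.23 - 10.85) * 100 = 3.32 / 9.38 * 100 = 35.4%

35.4


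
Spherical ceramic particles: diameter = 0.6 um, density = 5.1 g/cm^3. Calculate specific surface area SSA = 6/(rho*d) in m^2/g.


SSA = 6 / (5.1 * 0.6) = 1.961 m^2/g

1.961


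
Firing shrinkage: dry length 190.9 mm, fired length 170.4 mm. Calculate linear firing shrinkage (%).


FS = (190.9 - 170.4) / 190.9 * 100 = 10.74%

10.74


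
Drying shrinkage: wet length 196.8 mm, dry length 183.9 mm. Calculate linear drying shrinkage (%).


DS = (196.8 - 183.9) / 196.8 * 100 = 6.55%

6.55


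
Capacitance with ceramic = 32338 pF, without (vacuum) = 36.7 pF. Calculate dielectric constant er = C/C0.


er = 32338 / 36.7 = 881.14

881.14


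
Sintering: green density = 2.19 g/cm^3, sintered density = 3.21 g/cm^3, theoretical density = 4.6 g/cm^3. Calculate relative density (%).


Relative = 3.21 / 4.6 * 100 = 69.8%

69.8


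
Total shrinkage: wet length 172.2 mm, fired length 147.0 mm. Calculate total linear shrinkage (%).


TS = (172.2 - 147.0) / 172.2 * 100 = 14.63%

14.63


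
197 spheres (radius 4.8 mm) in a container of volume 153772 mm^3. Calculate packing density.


V_sphere = 4/3*pi*4.8^3 = 463.2467 mm^3
Total V = 197*463.2467 = 91259.5999 mm^3
PD = 91259.5999 / 153772 = 0.593

0.593


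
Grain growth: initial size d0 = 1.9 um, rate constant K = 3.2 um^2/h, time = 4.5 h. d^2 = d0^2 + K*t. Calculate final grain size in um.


d^2 = 1.9^2 + 3.2*4.5 = 18.01
d = sqrt(18.01) = 4.24 um

4.24


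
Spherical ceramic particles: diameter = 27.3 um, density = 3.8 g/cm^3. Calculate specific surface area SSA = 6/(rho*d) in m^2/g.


SSA = 6 / (3.8 * 27.3) = 0.058 m^2/g

0.058


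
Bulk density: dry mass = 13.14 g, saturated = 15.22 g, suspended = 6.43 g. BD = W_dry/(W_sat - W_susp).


BD = 13.14 / (15.22 - 6.43) = 13.14 / 8.79 = 1.495 g/cm^3

1.495


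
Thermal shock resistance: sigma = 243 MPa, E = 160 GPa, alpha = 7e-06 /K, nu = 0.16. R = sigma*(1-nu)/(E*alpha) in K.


R = 243*(1-0.16)/(160*1000*7e-06) = 182 K

182


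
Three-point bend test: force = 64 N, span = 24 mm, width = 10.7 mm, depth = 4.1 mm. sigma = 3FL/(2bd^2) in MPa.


sigma = 3*64*24/(2*10.7*4.1^2) = 12.8 MPa

12.8


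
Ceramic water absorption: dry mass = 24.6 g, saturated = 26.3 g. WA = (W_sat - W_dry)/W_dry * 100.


WA = (26.3 - 24.6) / 24.6 * 100 = 6.91%

6.91


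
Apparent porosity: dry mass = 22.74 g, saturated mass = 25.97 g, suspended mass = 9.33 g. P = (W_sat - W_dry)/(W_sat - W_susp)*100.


P = (25.97 - 22.74) / (25.97 - 9.33) * 100 = 3.23 / 16.64 * 100 = 19.4%

19.4


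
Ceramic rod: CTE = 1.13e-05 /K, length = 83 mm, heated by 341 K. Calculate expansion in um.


dL = 1.13e-05 * 83 * 341 * 1000 = 319.824 um

319.824


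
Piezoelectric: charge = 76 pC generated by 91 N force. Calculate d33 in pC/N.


d33 = 76 / 91 = 0.8 pC/N

0.8


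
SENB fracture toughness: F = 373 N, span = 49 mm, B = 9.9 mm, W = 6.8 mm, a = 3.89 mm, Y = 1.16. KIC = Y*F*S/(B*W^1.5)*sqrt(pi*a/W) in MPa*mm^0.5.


KIC = 1.16*373*49/(9.9*6.8^1.5)*sqrt(pi*3.89/6.8) = 161.9

161.9


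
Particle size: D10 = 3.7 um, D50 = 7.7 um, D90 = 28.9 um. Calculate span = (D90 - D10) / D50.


Span = (28.9 - 3.7) / 7.7 = 25.2 / 7.7 = 3.273

3.273


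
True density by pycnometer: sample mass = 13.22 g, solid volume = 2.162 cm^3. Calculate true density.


TD = 13.22 / 2.162 = 6.115 g/cm^3

6.115


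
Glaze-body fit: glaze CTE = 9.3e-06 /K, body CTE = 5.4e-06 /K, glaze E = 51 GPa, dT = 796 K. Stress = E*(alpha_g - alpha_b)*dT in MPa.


Stress = 51*1000*(9.3e-06 - 5.4e-06)*796 = 158.3 MPa

158.3


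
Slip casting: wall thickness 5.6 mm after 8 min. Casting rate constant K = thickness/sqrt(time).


K = 5.6 / sqrt(8) = 5.6 / 2.8284 = 1.98 mm/min^0.5

1.98


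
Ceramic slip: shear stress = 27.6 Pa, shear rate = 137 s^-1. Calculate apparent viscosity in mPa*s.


eta = tau/gamma * 1000 = 27.6/137 * 1000 = 201.5 mPa*s

201.5


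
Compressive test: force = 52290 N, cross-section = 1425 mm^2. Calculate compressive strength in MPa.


CS = 52290 / 1425 = 36.7 MPa

36.7


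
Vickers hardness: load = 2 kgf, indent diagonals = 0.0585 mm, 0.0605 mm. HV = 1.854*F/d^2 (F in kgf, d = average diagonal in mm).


d_avg = (0.0585+0.0605)/2 = 0.0595 mm
HV = 1.854*2/0.0595^2 = 1047

1047


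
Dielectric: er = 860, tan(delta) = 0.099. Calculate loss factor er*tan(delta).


Loss = 860 * 0.099 = 85.14

85.14


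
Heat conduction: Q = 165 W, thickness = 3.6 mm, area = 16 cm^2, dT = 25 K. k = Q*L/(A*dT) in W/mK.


k = 165*3.6/1000/(16/10000*25) = 14.85 W/mK

14.85


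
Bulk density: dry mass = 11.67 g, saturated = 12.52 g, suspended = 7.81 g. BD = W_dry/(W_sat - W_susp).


BD = 11.67 / (12.52 - 7.81) = 11.67 / 4.71 = 2.478 g/cm^3

2.478


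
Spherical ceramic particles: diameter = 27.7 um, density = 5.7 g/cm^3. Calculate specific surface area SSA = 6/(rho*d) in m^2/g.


SSA = 6 / (5.7 * 27.7) = 0.038 m^2/g

0.038


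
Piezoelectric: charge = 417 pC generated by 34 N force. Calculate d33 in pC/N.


d33 = 417 / 34 = 12.3 pC/N

12.3


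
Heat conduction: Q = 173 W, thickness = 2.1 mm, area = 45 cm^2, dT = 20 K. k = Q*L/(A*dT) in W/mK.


k = 173*2.1/1000/(45/10000*20) = 4.04 W/mK

4.04


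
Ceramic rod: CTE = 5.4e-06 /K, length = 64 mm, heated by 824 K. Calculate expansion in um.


dL = 5.4e-06 * 64 * 824 * 1000 = 284.774 um

284.774


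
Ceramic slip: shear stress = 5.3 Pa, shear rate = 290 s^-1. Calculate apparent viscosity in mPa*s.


eta = tau/gamma * 1000 = 5.3/290 * 1000 = 18.3 mPa*s

18.3


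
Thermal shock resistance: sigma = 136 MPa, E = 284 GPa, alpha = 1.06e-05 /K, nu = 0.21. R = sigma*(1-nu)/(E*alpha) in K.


R = 136*(1-0.21)/(284*1000*1.06e-05) = 36 K

36


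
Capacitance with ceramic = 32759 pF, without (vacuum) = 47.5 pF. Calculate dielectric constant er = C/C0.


er = 32759 / 47.5 = 689.66

689.66


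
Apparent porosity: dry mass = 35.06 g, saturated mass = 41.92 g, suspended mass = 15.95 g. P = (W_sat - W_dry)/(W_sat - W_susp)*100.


P = (41.92 - 35.06) / (41.92 - 15.95) * 100 = 6.86 / 25.97 * 100 = 26.4%

26.4


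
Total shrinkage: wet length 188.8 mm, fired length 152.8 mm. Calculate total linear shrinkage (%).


TS = (188.8 - 152.8) / 188.8 * 100 = 19.07%

19.07


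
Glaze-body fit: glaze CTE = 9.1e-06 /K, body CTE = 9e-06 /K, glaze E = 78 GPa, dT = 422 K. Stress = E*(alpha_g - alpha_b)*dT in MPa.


Stress = 78*1000*(9.1e-06 - 9e-06)*422 = 3.3 MPa

3.3


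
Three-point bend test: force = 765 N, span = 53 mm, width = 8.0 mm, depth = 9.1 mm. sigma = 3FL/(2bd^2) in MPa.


sigma = 3*765*53/(2*8.0*9.1^2) = 91.8 MPa

91.8


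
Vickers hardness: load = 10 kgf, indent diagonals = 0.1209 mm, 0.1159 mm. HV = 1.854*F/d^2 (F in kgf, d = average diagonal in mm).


d_avg = (0.1209+0.1159)/2 = 0.1184 mm
HV = 1.854*10/0.1184^2 = 1323

1323


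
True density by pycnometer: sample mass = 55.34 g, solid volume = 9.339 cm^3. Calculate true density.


TD = 55.34 / 9.339 = 5.926 g/cm^3

5.926


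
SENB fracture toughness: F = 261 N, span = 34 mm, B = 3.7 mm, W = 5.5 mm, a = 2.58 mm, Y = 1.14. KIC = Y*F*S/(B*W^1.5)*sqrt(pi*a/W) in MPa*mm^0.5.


KIC = 1.14*261*34/(3.7*5.5^1.5)*sqrt(pi*2.58/5.5) = 257.32

257.32


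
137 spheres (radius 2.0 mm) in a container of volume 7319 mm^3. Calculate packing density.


V_sphere = 4/3*pi*2.0^3 = 33.5103 mm^3
Total V = 137*33.5103 = 4590.9111 mm^3
PD = 4590.9111 / 7319 = 0.627

0.627


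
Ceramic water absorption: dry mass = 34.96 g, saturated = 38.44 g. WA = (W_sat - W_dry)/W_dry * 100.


WA = (38.44 - 34.96) / 34.96 * 100 = 9.95%

9.95


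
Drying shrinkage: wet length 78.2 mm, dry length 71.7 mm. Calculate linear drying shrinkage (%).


DS = (78.2 - 71.7) / 78.2 * 100 = 8.31%

8.31


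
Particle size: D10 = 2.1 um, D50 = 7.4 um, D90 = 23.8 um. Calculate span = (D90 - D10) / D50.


Span = (23.8 - 2.1) / 7.4 = 21.7 / 7.4 = 2.932

2.932


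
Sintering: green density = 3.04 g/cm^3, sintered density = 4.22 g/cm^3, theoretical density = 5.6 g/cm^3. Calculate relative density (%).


Relative = 4.22 / 5.6 * 100 = 75.4%

75.4


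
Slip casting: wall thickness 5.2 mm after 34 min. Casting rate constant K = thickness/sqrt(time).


K = 5.2 / sqrt(34) = 5.2 / 5.831 = 0.892 mm/min^0.5

0.892


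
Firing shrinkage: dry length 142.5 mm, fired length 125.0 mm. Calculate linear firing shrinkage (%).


FS = (142.5 - 125.0) / 142.5 * 100 = 12.28%

12.28
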